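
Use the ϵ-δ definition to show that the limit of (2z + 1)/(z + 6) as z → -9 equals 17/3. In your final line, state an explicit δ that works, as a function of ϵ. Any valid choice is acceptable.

δ = min(3/2, (9/22)ϵ)

Fix ϵ > 0. We want δ > 0 with 0 < |z + 9| < δ ⇒ |(2z + 1)/(z + 6) − (17/3)| < ϵ.
Combining over a common denominator, (2z + 1)/(z + 6) − (17/3) = [(2z + 1)·(-3) − (-17)·(z + 6)] / [(-3)·(z + 6)] = 11(z + 9) / ((-3)(z + 6)).
So |(2z + 1)/(z + 6) − (17/3)| = 11|z + 9| / (3·|z + 6|).
Require δ ≤ 3/2, so |z + 6| ≥ |-3| − |z + 9| > 3 − 3/2 = 3/2.
Hence |(2z + 1)/(z + 6) − (17/3)| < 11|z + 9|/(3·(3/2)) = (22/9)|z + 9|, which is < ϵ once |z + 9| < (9/22)ϵ.
Take δ = min(3/2, (9/22)ϵ). Then 0 < |z + 9| < δ forces both bounds, so |(2z + 1)/(z + 6) − (17/3)| < ϵ.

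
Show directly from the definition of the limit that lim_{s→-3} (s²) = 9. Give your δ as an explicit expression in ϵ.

δ = min(2, ϵ/8)

Suppose ϵ > 0. We seek δ > 0 with 0 < |s + 3| < δ ⇒ |s² − 9| < ϵ.
Factor: s² − 9 = (s + 3)(s - 3), so |s² − 9| = |s + 3|·|s - 3|.
Impose δ ≤ 2 so that |s| < 5; then |s - 3| ≤ 8.
Hence |s² − 9| ≤ 8|s + 3|, which is < ϵ once |s + 3| < ϵ/8.
Take δ = min(2, ϵ/8). If 0 < |s + 3| < δ then both bounds hold and |s² − 9| ≤ 8|s + 3| < 8·(ϵ/8) = ϵ.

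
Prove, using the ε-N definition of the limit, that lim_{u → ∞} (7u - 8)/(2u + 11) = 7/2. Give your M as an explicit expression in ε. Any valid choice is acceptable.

Let ε > 0 be given. We seek M > 0 such that u > M implies |(7u - 8)/(2u + 11) − (7/2)| < ε.
(7u - 8)/(2u + 11) − (7/2) = (2(7u - 8) − 7(2u + 11)) / (2(2u + 11)) = -93/(2(2u + 11)).
For u > 0 we have 2u + 11 > 2u, so |(7u - 8)/(2u + 11) − (7/2)| = 93/(2(2u + 11)) < 93/(2·2u) = (93/4)/u.
Thus |(7u - 8)/(2u + 11) − (7/2)| < ε whenever u > (93/4)/ε.
Take M = (93/4)/ε. If u > M then |(7u - 8)/(2u + 11) − (7/2)| < (93/4)/u < ε.

M = (93/4)/ε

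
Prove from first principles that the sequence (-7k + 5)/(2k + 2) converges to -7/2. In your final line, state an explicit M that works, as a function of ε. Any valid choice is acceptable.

M = 6/ε

Fix ε > 0. For k ≥ 1, |(-7k + 5)/(2k + 2) + 7/2| = |24|/(2(2k + 2)) = 24/(2(2k + 2)).
Since 2k + 2 ≥ 2k for k ≥ 1, this is ≤ 24/(2·2k) = 6/k.
So |(-7k + 5)/(2k + 2) + 7/2| < ε whenever k > 6/ε.
Take M = 6/ε. If k > M then |(-7k + 5)/(2k + 2) + 7/2| ≤ 6/k < ε.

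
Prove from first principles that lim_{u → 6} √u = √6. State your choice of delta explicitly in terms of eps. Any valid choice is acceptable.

Fix eps > 0. We want delta > 0 such that 0 < |u − 6| < delta implies |√u − √6| < eps.
Multiplying by the conjugate, |√u − √6| = |u − 6|/(√u + √6).
Restrict delta ≤ 6 so that |u − 6| < 6 forces u > 0, and then √u + √6 > √6.
Hence |√u − √6| < |u − 6|/√6, which is < eps once |u − 6| < √6·eps.
Take delta = min(6, √6·eps). If 0 < |u − 6| < delta then u > 0 and |√u − √6| < |u − 6|/√6 < eps.

delta = min(6, √6·eps)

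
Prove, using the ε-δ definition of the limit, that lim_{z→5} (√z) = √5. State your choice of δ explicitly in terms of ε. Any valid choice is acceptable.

δ = min(5, √5·ε)

Fix ε > 0. We want δ > 0 such that 0 < |z − 5| < δ implies |√z − √5| < ε.
Multiplying by the conjugate, |√z − √5| = |z − 5|/(√z + √5).
Restrict δ ≤ 5 so that |z − 5| < 5 forces z > 0, and then √z + √5 > √5.
Hence |√z − √5| < |z − 5|/√5, which is < ε once |z − 5| < √5·ε.
Take δ = min(5, √5·ε). If 0 < |z − 5| < δ then z > 0 and |√z − √5| < |z − 5|/√5 < ε.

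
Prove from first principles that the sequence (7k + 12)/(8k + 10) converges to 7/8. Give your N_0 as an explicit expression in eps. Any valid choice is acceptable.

N_0 = (13/32)/eps

Fix eps > 0. For k ≥ 1, |(7k + 12)/(8k + 10) − (7/8)| = |26|/(8(8k + 10)) = 26/(8(8k + 10)).
Since 8k + 10 ≥ 8k for k ≥ 1, this is ≤ 26/(8·8k) = (13/32)/k.
So |(7k + 12)/(8k + 10) − (7/8)| < eps whenever k > (13/32)/eps.
Take N_0 = (13/32)/eps. If k > N_0 then |(7k + 12)/(8k + 10) − (7/8)| ≤ (13/32)/k < eps.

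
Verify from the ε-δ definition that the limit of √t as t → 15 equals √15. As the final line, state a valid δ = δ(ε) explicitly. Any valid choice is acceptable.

δ = min(15, √15·ε)

Fix ε > 0. We want δ > 0 such that 0 < |t − 15| < δ implies |√t − √15| < ε.
Rationalise: √t − √15 = (t − 15)/(√t + √15), so |√t − √15| = |t − 15|/(√t + √15).
Restrict δ ≤ 15 so that |t − 15| < 15 forces t > 0, and then √t + √15 > √15.
Hence |√t − √15| < |t − 15|/√15, which is < ε once |t − 15| < √15·ε.
Take δ = min(15, √15·ε). If 0 < |t − 15| < δ then t > 0 and |√t − √15| < |t − 15|/√15 < ε.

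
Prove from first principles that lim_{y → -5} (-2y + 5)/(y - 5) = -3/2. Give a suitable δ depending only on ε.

δ = min(5, 10ε)

Let ε > 0 be given. We want δ > 0 with 0 < |y + 5| < δ ⇒ |(-2y + 5)/(y - 5) + 3/2| < ε.
Combining over a common denominator, (-2y + 5)/(y - 5) + 3/2 = [(-2y + 5)·(-10) − 15·(y - 5)] / [(-10)·(y - 5)] = 5(y + 5) / ((-10)(y - 5)).
So |(-2y + 5)/(y - 5) + 3/2| = 5|y + 5| / (10·|y − 5|).
Restrict δ ≤ 5. Then |y + 5| < 5 gives |y − 5| = |(y + 5) + (-10)| ≥ 10 − 5 = 5.
Hence |(-2y + 5)/(y - 5) + 3/2| < 5|y + 5|/(10·5) = (1/10)|y + 5|, which is < ε once |y + 5| < 10ε.
Take δ = min(5, 10ε). Then 0 < |y + 5| < δ forces both bounds, so |(-2y + 5)/(y - 5) + 3/2| < ε.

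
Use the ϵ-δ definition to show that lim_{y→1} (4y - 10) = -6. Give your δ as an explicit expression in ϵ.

Let ϵ > 0. We need δ > 0 so that 0 < |y − 1| < δ implies |(4y - 10) + 6| < ϵ.
|(4y - 10) + 6| = |4y - 4| = 4|y − 1|.
Thus it suffices that |y − 1| < ϵ/4.
Choosing δ = ϵ/4 gives |(4y - 10) + 6| = 4|y − 1| < ϵ whenever |y − 1| < δ.

δ = ϵ/4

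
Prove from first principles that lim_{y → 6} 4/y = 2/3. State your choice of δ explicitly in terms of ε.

Fix ε > 0. We seek δ > 0 such that 0 < |y − 6| < δ implies |4/y − (2/3)| < ε.
|4/y − (2/3)| = 4·|6 − y|/(6·|y|) = 4|y − 6|/(6|y|).
Restrict δ ≤ 3. Then |y − 6| < 3 gives |y| > 3, so 6|y| > 18.
Then |4/y − (2/3)| < 4|y − 6|/18, which is < ε when |y − 6| < (9/2)ε.
Take δ = min(3, (9/2)ε). Then 0 < |y − 6| < δ gives both |y − 6| < 3 and |y − 6| < (9/2)ε, so |4/y − (2/3)| < ε.

δ = min(3, (9/2)ε)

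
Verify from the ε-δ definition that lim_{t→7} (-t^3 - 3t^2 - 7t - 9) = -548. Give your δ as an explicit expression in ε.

Suppose ε > 0. We want δ > 0 such that 0 < |t − 7| < δ implies |(-t^3 - 3t^2 - 7t - 9) + 548| < ε.
(-t^3 - 3t^2 - 7t - 9) + 548 = -t^3 - 3t^2 - 7t + 539 = (t − 7)(-t^2 - 10t - 77).
So |(-t^3 - 3t^2 - 7t - 9) + 548| = |t − 7|·|-t^2 - 10t - 77|.
Assume first that |t − 7| < 1, so |t| < 8. Then |-t^2 - 10t - 77| ≤ 8^2 + 10·8 + 77 = 221.
Hence |(-t^3 - 3t^2 - 7t - 9) + 548| ≤ 221|t − 7| < ε provided |t − 7| < ε/221.
Choosing δ = min(1, ε/221) ensures both conditions, hence |(-t^3 - 3t^2 - 7t - 9) + 548| < ε.

δ = min(1, ε/221)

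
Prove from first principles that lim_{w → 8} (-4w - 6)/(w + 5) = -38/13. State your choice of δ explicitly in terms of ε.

Suppose ε > 0. We want δ > 0 with 0 < |w − 8| < δ ⇒ |(-4w - 6)/(w + 5) + 38/13| < ε.
Combining over a common denominator, (-4w - 6)/(w + 5) + 38/13 = [(-4w - 6)·13 − (-38)·(w + 5)] / [13·(w + 5)] = -14(w − 8) / (13(w + 5)).
So |(-4w - 6)/(w + 5) + 38/13| = 14|w − 8| / (13·|w + 5|).
Restrict δ ≤ 13/2. Then |w − 8| < 13/2 gives |w + 5| = |(w − 8) + 13| ≥ 13 − 13/2 = 13/2.
Hence |(-4w - 6)/(w + 5) + 38/13| < 14|w − 8|/(13·(13/2)) = (28/169)|w − 8|, which is < ε once |w − 8| < (169/28)ε.
Take δ = min(13/2, (169/28)ε). Then 0 < |w − 8| < δ forces both bounds, so |(-4w - 6)/(w + 5) + 38/13| < ε.

δ = min(13/2, (169/28)ε)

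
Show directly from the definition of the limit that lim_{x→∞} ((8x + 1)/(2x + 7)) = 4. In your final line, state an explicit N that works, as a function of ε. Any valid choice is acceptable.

N = (27/2)/ε

Let ε > 0. We seek N > 0 such that x > N implies |(8x + 1)/(2x + 7) − 4| < ε.
(8x + 1)/(2x + 7) − 4 = (2(8x + 1) − 8(2x + 7)) / (2(2x + 7)) = -54/(2(2x + 7)).
For x > 0 we have 2x + 7 > 2x, so |(8x + 1)/(2x + 7) − 4| = 54/(2(2x + 7)) < 54/(2·2x) = (27/2)/x.
Thus |(8x + 1)/(2x + 7) − 4| < ε whenever x > (27/2)/ε.
Take N = (27/2)/ε. If x > N then |(8x + 1)/(2x + 7) − 4| < (27/2)/x < ε.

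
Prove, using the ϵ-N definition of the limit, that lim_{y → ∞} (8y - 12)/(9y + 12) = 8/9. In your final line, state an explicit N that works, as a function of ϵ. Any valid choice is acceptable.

N = (68/27)/ϵ

Suppose ϵ > 0. We seek N > 0 such that y > N implies |(8y - 12)/(9y + 12) − (8/9)| < ϵ.
(8y - 12)/(9y + 12) − (8/9) = (9(8y - 12) − 8(9y + 12)) / (9(9y + 12)) = -204/(9(9y + 12)).
For y > 0 we have 9y + 12 > 9y, so |(8y - 12)/(9y + 12) − (8/9)| = 204/(9(9y + 12)) < 204/(9·9y) = (68/27)/y.
Thus |(8y - 12)/(9y + 12) − (8/9)| < ϵ whenever y > (68/27)/ϵ.
Take N = (68/27)/ϵ. If y > N then |(8y - 12)/(9y + 12) − (8/9)| < (68/27)/y < ϵ.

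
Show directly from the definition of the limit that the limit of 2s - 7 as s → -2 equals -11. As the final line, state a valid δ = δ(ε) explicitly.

δ = ε/2

Let ε > 0. We need δ > 0 so that 0 < |s + 2| < δ implies |(2s - 7) + 11| < ε.
|(2s - 7) + 11| = |2s + 4| = 2|s + 2|.
So 2|s + 2| < ε exactly when |s + 2| < ε/2.
Choosing δ = ε/2 gives |(2s - 7) + 11| = 2|s + 2| < ε whenever |s + 2| < δ.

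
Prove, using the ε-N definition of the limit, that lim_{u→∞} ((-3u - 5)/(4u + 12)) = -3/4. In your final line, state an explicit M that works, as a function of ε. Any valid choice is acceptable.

M = 1/ε

Fix ε > 0. We seek M > 0 such that u > M implies |(-3u - 5)/(4u + 12) + 3/4| < ε.
(-3u - 5)/(4u + 12) + 3/4 = (4(-3u - 5) − (-3)(4u + 12)) / (4(4u + 12)) = 16/(4(4u + 12)).
For u > 0 we have 4u + 12 > 4u, so |(-3u - 5)/(4u + 12) + 3/4| = 16/(4(4u + 12)) < 16/(4·4u) = 1/u.
Thus |(-3u - 5)/(4u + 12) + 3/4| < ε whenever u > 1/ε.
Take M = 1/ε. If u > M then |(-3u - 5)/(4u + 12) + 3/4| < 1/u < ε.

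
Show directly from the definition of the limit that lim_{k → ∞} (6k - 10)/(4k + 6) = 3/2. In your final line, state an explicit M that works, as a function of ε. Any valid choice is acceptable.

Suppose ε > 0. For k ≥ 1, |(6k - 10)/(4k + 6) − (3/2)| = |-76|/(4(4k + 6)) = 76/(4(4k + 6)).
Since 4k + 6 ≥ 4k for k ≥ 1, this is ≤ 76/(4·4k) = (19/4)/k.
So |(6k - 10)/(4k + 6) − (3/2)| < ε whenever k > (19/4)/ε.
Take M = (19/4)/ε. If k > M then |(6k - 10)/(4k + 6) − (3/2)| ≤ (19/4)/k < ε.

M = (19/4)/ε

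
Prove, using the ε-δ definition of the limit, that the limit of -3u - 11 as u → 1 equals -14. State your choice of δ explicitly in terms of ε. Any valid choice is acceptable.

Let ε > 0. We need δ > 0 so that 0 < |u − 1| < δ implies |(-3u - 11) + 14| < ε.
|(-3u - 11) + 14| = |-3u + 3| = 3|u − 1|.
So 3|u − 1| < ε exactly when |u − 1| < ε/3.
Choosing δ = ε/3 gives |(-3u - 11) + 14| = 3|u − 1| < ε whenever |u − 1| < δ.

δ = ε/3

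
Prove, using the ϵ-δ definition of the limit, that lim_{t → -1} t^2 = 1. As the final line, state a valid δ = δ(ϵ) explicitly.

δ = min(1, ϵ/3)

Let ϵ > 0 be given. We seek δ > 0 with 0 < |t + 1| < δ ⇒ |t^2 − 1| < ϵ.
Factor: t^2 − 1 = (t + 1)(t - 1), so |t^2 − 1| = |t + 1|·|t - 1|.
Impose δ ≤ 1 so that |t| < 2; then |t - 1| ≤ 3.
Hence |t^2 − 1| ≤ 3|t + 1|, which is < ϵ once |t + 1| < ϵ/3.
Take δ = min(1, ϵ/3). If 0 < |t + 1| < δ then both bounds hold and |t^2 − 1| ≤ 3|t + 1| < 3·(ϵ/3) = ϵ.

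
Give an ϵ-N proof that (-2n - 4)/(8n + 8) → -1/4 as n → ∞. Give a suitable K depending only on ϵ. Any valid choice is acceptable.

K = (1/4)/ϵ

Fix ϵ > 0. For n ≥ 1, |(-2n - 4)/(8n + 8) + 1/4| = |-16|/(8(8n + 8)) = 16/(8(8n + 8)).
Since 8n + 8 ≥ 8n for n ≥ 1, this is ≤ 16/(8·8n) = (1/4)/n.
So |(-2n - 4)/(8n + 8) + 1/4| < ϵ whenever n > (1/4)/ϵ.
Take K = (1/4)/ϵ. If n > K then |(-2n - 4)/(8n + 8) + 1/4| ≤ (1/4)/n < ϵ.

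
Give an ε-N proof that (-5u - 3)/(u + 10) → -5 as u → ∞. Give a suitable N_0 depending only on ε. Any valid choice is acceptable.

Suppose ε > 0. We seek N_0 > 0 such that u > N_0 implies |(-5u - 3)/(u + 10) + 5| < ε.
(-5u - 3)/(u + 10) + 5 = ((-5u - 3) − (-5)(u + 10)) / ((u + 10)) = 47/((u + 10)).
For u > 0 we have u + 10 > u, so |(-5u - 3)/(u + 10) + 5| = 47/((u + 10)) < 47/(u) = 47/u.
Thus |(-5u - 3)/(u + 10) + 5| < ε whenever u > 47/ε.
Take N_0 = 47/ε. If u > N_0 then |(-5u - 3)/(u + 10) + 5| < 47/u < ε.

N_0 = 47/ε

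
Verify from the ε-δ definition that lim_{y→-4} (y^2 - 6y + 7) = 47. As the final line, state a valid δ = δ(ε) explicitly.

Let ε > 0. We want δ > 0 such that 0 < |y + 4| < δ implies |(y^2 - 6y + 7) − 47| < ε.
(y^2 - 6y + 7) − 47 = y^2 - 6y - 40 = (y + 4)(y - 10).
So |(y^2 - 6y + 7) − 47| = |y + 4|·|y - 10|.
Assume first that |y + 4| < 1, so |y| < 5. Then |y - 10| ≤ 5 + 10 = 15.
Hence |(y^2 - 6y + 7) − 47| ≤ 15|y + 4| < ε provided |y + 4| < ε/15.
Take δ = min(1, ε/15). Then 0 < |y + 4| < δ gives both |y + 4| < 1 and |y + 4| < ε/15, so |(y^2 - 6y + 7) − 47| < ε.

δ = min(1, ε/15)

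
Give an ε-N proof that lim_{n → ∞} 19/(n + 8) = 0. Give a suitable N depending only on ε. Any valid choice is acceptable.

N = 19/ε

Suppose ε > 0. For n ≥ 1, |19/(n + 8) − 0| = 19/(n + 8) ≤ 19/n.
We need 19/n < ε, i.e. n > 19/ε.
Take N = 19/ε. If n > N then |19/(n + 8)| ≤ 19/n < ε.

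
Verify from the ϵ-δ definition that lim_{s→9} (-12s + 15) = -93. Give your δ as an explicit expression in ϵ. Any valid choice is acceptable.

δ = ϵ/12

Suppose ϵ > 0. We need δ > 0 so that 0 < |s − 9| < δ implies |(-12s + 15) + 93| < ϵ.
|(-12s + 15) + 93| = |-12s + 108| = 12|s − 9|.
So 12|s − 9| < ϵ exactly when |s − 9| < ϵ/12.
Take δ = ϵ/12. If 0 < |s − 9| < δ then |(-12s + 15) + 93| = 12|s − 9| < 12·(ϵ/12) = ϵ.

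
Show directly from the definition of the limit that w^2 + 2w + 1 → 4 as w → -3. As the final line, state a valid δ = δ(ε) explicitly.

δ = min(1, ε/5)

Suppose ε > 0. We want δ > 0 such that 0 < |w + 3| < δ implies |(w^2 + 2w + 1) − 4| < ε.
(w^2 + 2w + 1) − 4 = w^2 + 2w - 3 = (w + 3)(w - 1).
So |(w^2 + 2w + 1) − 4| = |w + 3|·|w - 1|.
Require δ ≤ 1. Then |w + 3| < 1 gives |w| < 4, and by the triangle inequality |w - 1| ≤ 4 + 1 = 5.
Hence |(w^2 + 2w + 1) − 4| ≤ 5|w + 3| < ε provided |w + 3| < ε/5.
Take δ = min(1, ε/5). Then 0 < |w + 3| < δ gives both |w + 3| < 1 and |w + 3| < ε/5, so |(w^2 + 2w + 1) − 4| < ε.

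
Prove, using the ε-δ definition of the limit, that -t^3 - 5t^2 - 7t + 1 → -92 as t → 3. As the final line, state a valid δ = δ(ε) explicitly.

δ = min(1, ε/79)

Suppose ε > 0. We want δ > 0 such that 0 < |t − 3| < δ implies |(-t^3 - 5t^2 - 7t + 1) + 92| < ε.
(-t^3 - 5t^2 - 7t + 1) + 92 = -t^3 - 5t^2 - 7t + 93 = (t − 3)(-t^2 - 8t - 31).
So |(-t^3 - 5t^2 - 7t + 1) + 92| = |t − 3|·|-t^2 - 8t - 31|.
Assume first that |t − 3| < 1, so |t| < 4. Then |-t^2 - 8t - 31| ≤ 4^2 + 8·4 + 31 = 79.
Hence |(-t^3 - 5t^2 - 7t + 1) + 92| ≤ 79|t − 3| < ε provided |t − 3| < ε/79.
Take δ = min(1, ε/79). Then 0 < |t − 3| < δ gives both |t − 3| < 1 and |t − 3| < ε/79, so |(-t^3 - 5t^2 - 7t + 1) + 92| < ε.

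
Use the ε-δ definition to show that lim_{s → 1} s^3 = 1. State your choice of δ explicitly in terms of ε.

δ = min(2, ε/13)

Fix ε > 0. We seek δ > 0 with 0 < |s − 1| < δ ⇒ |s^3 − 1| < ε.
Factor: s^3 − 1 = (s − 1)(s^2 + s + 1), so |s^3 − 1| = |s − 1|·|s^2 + s + 1|.
Restrict δ ≤ 2. Then |s − 1| < 2 gives |s| < 3, so by the triangle inequality |s^2 + s + 1| ≤ 3^2 + 3 + 1 = 13.
Hence |s^3 − 1| ≤ 13|s − 1|, which is < ε once |s − 1| < ε/13.
Take δ = min(2, ε/13). If 0 < |s − 1| < δ then both bounds hold and |s^3 − 1| ≤ 13|s − 1| < 13·(ε/13) = ε.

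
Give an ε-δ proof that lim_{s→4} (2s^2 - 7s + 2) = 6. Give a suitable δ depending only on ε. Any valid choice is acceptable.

δ = min(2, ε/13)

Let ε > 0 be given. We want δ > 0 such that 0 < |s − 4| < δ implies |(2s^2 - 7s + 2) − 6| < ε.
(2s^2 - 7s + 2) − 6 = 2s^2 - 7s - 4 = (s − 4)(2s + 1).
So |(2s^2 - 7s + 2) − 6| = |s − 4|·|2s + 1|.
Assume first that |s − 4| < 2, so |s| < 6. Then |2s + 1| ≤ 2·6 + 1 = 13.
Hence |(2s^2 - 7s + 2) − 6| ≤ 13|s − 4| < ε provided |s − 4| < ε/13.
Take δ = min(2, ε/13). Then 0 < |s − 4| < δ gives both |s − 4| < 2 and |s − 4| < ε/13, so |(2s^2 - 7s + 2) − 6| < ε.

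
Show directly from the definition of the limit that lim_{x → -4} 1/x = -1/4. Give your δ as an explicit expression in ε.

δ = min(2, 8ε)

Let ε > 0 be given. We seek δ > 0 such that 0 < |x + 4| < δ implies |1/x + 1/4| < ε.
|1/x + 1/4| = |-4 − x|/(4·|x|) = |x + 4|/(4|x|).
Require δ ≤ 2 so that |x| > 4 − 2 = 2, hence 4|x| > 8.
Then |1/x + 1/4| < |x + 4|/8, which is < ε when |x + 4| < 8ε.
Take δ = min(2, 8ε). Then 0 < |x + 4| < δ gives both |x + 4| < 2 and |x + 4| < 8ε, so |1/x + 1/4| < ε.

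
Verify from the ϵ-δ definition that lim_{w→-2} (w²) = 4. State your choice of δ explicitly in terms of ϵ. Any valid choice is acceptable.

δ = min(2, ϵ/6)

Let ϵ > 0. We seek δ > 0 with 0 < |w + 2| < δ ⇒ |w² − 4| < ϵ.
Factor: w² − 4 = (w + 2)(w - 2), so |w² − 4| = |w + 2|·|w - 2|.
Impose δ ≤ 2 so that |w| < 4; then |w - 2| ≤ 6.
Hence |w² − 4| ≤ 6|w + 2|, which is < ϵ once |w + 2| < ϵ/6.
Take δ = min(2, ϵ/6). If 0 < |w + 2| < δ then both bounds hold and |w² − 4| ≤ 6|w + 2| < 6·(ϵ/6) = ϵ.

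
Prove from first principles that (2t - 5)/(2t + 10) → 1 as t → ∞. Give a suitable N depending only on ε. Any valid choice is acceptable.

N = (15/2)/ε

Let ε > 0 be given. We seek N > 0 such that t > N implies |(2t - 5)/(2t + 10) − 1| < ε.
(2t - 5)/(2t + 10) − 1 = (2(2t - 5) − 2(2t + 10)) / (2(2t + 10)) = -30/(2(2t + 10)).
For t > 0 we have 2t + 10 > 2t, so |(2t - 5)/(2t + 10) − 1| = 30/(2(2t + 10)) < 30/(2·2t) = (15/2)/t.
Thus |(2t - 5)/(2t + 10) − 1| < ε whenever t > (15/2)/ε.
Take N = (15/2)/ε. If t > N then |(2t - 5)/(2t + 10) − 1| < (15/2)/t < ε.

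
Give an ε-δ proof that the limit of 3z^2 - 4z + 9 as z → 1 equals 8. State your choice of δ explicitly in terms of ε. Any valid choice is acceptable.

δ = min(1, ε/7)

Let ε > 0 be given. We want δ > 0 such that 0 < |z − 1| < δ implies |(3z^2 - 4z + 9) − 8| < ε.
(3z^2 - 4z + 9) − 8 = 3z^2 - 4z + 1 = (z − 1)(3z - 1).
So |(3z^2 - 4z + 9) − 8| = |z − 1|·|3z - 1|.
Require δ ≤ 1. Then |z − 1| < 1 gives |z| < 2, and by the triangle inequality |3z - 1| ≤ 3·2 + 1 = 7.
Hence |(3z^2 - 4z + 9) − 8| ≤ 7|z − 1| < ε provided |z − 1| < ε/7.
Choosing δ = min(1, ε/7) ensures both conditions, hence |(3z^2 - 4z + 9) − 8| < ε.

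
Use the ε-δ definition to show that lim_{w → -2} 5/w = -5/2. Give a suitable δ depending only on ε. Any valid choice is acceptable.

δ = min(1, (2/5)ε)

Let ε > 0. We seek δ > 0 such that 0 < |w + 2| < δ implies |5/w + 5/2| < ε.
|5/w + 5/2| = 5·|-2 − w|/(2·|w|) = 5|w + 2|/(2|w|).
Require δ ≤ 1 so that |w| > 2 − 1 = 1, hence 2|w| > 2.
Then |5/w + 5/2| < 5|w + 2|/2, which is < ε when |w + 2| < (2/5)ε.
Take δ = min(1, (2/5)ε). Then 0 < |w + 2| < δ gives both |w + 2| < 1 and |w + 2| < (2/5)ε, so |5/w + 5/2| < ε.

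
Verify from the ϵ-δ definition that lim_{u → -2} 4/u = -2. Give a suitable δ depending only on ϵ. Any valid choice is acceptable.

δ = min(1, (1/2)ϵ)

Fix ϵ > 0. We seek δ > 0 such that 0 < |u + 2| < δ implies |4/u + 2| < ϵ.
|4/u + 2| = 4·|-2 − u|/(2·|u|) = 4|u + 2|/(2|u|).
Restrict δ ≤ 1. Then |u + 2| < 1 gives |u| > 1, so 2|u| > 2.
Then |4/u + 2| < 4|u + 2|/2, which is < ϵ when |u + 2| < (1/2)ϵ.
Take δ = min(1, (1/2)ϵ). Then 0 < |u + 2| < δ gives both |u + 2| < 1 and |u + 2| < (1/2)ϵ, so |4/u + 2| < ϵ.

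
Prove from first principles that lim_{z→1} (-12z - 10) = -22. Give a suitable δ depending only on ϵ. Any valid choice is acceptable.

Let ϵ > 0. We need δ > 0 so that 0 < |z − 1| < δ implies |(-12z - 10) + 22| < ϵ.
|(-12z - 10) + 22| = |-12z + 12| = 12|z − 1|.
So 12|z − 1| < ϵ exactly when |z − 1| < ϵ/12.
Choosing δ = ϵ/12 gives |(-12z - 10) + 22| = 12|z − 1| < ϵ whenever |z − 1| < δ.

δ = ϵ/12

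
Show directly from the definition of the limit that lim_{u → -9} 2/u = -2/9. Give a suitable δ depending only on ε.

Let ε > 0 be given. We seek δ > 0 such that 0 < |u + 9| < δ implies |2/u + 2/9| < ε.
|2/u + 2/9| = 2·|-9 − u|/(9·|u|) = 2|u + 9|/(9|u|).
Require δ ≤ 9/2 so that |u| > 9 − 9/2 = 9/2, hence 9|u| > 81/2.
Then |2/u + 2/9| < 2|u + 9|/(81/2), which is < ε when |u + 9| < (81/4)ε.
Take δ = min(9/2, (81/4)ε). Then 0 < |u + 9| < δ gives both |u + 9| < 9/2 and |u + 9| < (81/4)ε, so |2/u + 2/9| < ε.

δ = min(9/2, (81/4)ε)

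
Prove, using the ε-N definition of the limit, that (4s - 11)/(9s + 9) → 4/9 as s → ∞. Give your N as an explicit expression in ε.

Let ε > 0. We seek N > 0 such that s > N implies |(4s - 11)/(9s + 9) − (4/9)| < ε.
(4s - 11)/(9s + 9) − (4/9) = (9(4s - 11) − 4(9s + 9)) / (9(9s + 9)) = -135/(9(9s + 9)).
For s > 0 we have 9s + 9 > 9s, so |(4s - 11)/(9s + 9) − (4/9)| = 135/(9(9s + 9)) < 135/(9·9s) = (5/3)/s.
Thus |(4s - 11)/(9s + 9) − (4/9)| < ε whenever s > (5/3)/ε.
Take N = (5/3)/ε. If s > N then |(4s - 11)/(9s + 9) − (4/9)| < (5/3)/s < ε.

N = (5/3)/ε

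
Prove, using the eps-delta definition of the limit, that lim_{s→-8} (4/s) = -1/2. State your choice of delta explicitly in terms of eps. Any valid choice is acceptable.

delta = min(4, 8eps)

Let eps > 0 be given. We seek delta > 0 such that 0 < |s + 8| < delta implies |4/s + 1/2| < eps.
|4/s + 1/2| = 4·|-8 − s|/(8·|s|) = 4|s + 8|/(8|s|).
Restrict delta ≤ 4. Then |s + 8| < 4 gives |s| > 4, so 8|s| > 32.
Then |4/s + 1/2| < 4|s + 8|/32, which is < eps when |s + 8| < 8eps.
Take delta = min(4, 8eps). Then 0 < |s + 8| < delta gives both |s + 8| < 4 and |s + 8| < 8eps, so |4/s + 1/2| < eps.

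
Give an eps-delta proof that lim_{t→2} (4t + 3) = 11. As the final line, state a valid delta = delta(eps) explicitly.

delta = eps/4

Let eps > 0 be given. We need delta > 0 so that 0 < |t − 2| < delta implies |(4t + 3) − 11| < eps.
|(4t + 3) − 11| = |4t - 8| = 4|t − 2|.
Thus it suffices that |t − 2| < eps/4.
Take delta = eps/4. If 0 < |t − 2| < delta then |(4t + 3) − 11| = 4|t − 2| < 4·(eps/4) = eps.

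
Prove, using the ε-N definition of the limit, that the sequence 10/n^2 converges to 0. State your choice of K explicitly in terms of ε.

Suppose ε > 0. For n ≥ 1, |10/n^2 − 0| = 10/n^2.
10/n^2 < ε ⇔ n^2 > 10/ε ⇔ n > (10/ε)^{1/2}.
Take K = (10/ε)^{1/2}. Then n > K implies 10/n^2 < ε.

K = (10/ε)^{1/2}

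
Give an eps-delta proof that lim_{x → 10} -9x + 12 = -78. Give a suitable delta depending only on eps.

delta = eps/9

Suppose eps > 0. We need delta > 0 so that 0 < |x − 10| < delta implies |(-9x + 12) + 78| < eps.
Since (-9x + 12) + 78 = -9(x − 10), we have |(-9x + 12) + 78| = 9|x − 10|.
Thus it suffices that |x − 10| < eps/9.
Take delta = eps/9. If 0 < |x − 10| < delta then |(-9x + 12) + 78| = 9|x − 10| < 9·(eps/9) = eps.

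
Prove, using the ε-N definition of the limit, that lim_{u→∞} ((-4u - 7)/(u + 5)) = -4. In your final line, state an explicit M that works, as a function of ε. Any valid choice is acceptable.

Suppose ε > 0. We seek M > 0 such that u > M implies |(-4u - 7)/(u + 5) + 4| < ε.
(-4u - 7)/(u + 5) + 4 = ((-4u - 7) − (-4)(u + 5)) / ((u + 5)) = 13/((u + 5)).
For u > 0 we have u + 5 > u, so |(-4u - 7)/(u + 5) + 4| = 13/((u + 5)) < 13/(u) = 13/u.
Thus |(-4u - 7)/(u + 5) + 4| < ε whenever u > 13/ε.
Take M = 13/ε. If u > M then |(-4u - 7)/(u + 5) + 4| < 13/u < ε.

M = 13/ε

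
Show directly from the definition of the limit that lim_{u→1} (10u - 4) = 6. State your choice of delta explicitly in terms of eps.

delta = eps/10

Let eps > 0. We need delta > 0 so that 0 < |u − 1| < delta implies |(10u - 4) − 6| < eps.
Since (10u - 4) − 6 = 10(u − 1), we have |(10u - 4) − 6| = 10|u − 1|.
So 10|u − 1| < eps exactly when |u − 1| < eps/10.
Choosing delta = eps/10 gives |(10u - 4) − 6| = 10|u − 1| < eps whenever |u − 1| < delta.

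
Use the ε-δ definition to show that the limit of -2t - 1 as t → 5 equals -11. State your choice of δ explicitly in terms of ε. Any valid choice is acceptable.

δ = ε/2

Let ε > 0. We need δ > 0 so that 0 < |t − 5| < δ implies |(-2t - 1) + 11| < ε.
|(-2t - 1) + 11| = |-2t + 10| = 2|t − 5|.
So 2|t − 5| < ε exactly when |t − 5| < ε/2.
Take δ = ε/2. If 0 < |t − 5| < δ then |(-2t - 1) + 11| = 2|t − 5| < 2·(ε/2) = ε.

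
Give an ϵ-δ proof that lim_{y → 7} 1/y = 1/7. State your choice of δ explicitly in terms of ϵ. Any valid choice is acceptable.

δ = min(7/2, (49/2)ϵ)

Fix ϵ > 0. We seek δ > 0 such that 0 < |y − 7| < δ implies |1/y − (1/7)| < ϵ.
|1/y − (1/7)| = |7 − y|/(7·|y|) = |y − 7|/(7|y|).
Require δ ≤ 7/2 so that |y| > 7 − 7/2 = 7/2, hence 7|y| > 49/2.
Then |1/y − (1/7)| < |y − 7|/(49/2), which is < ϵ when |y − 7| < (49/2)ϵ.
Take δ = min(7/2, (49/2)ϵ). Then 0 < |y − 7| < δ gives both |y − 7| < 7/2 and |y − 7| < (49/2)ϵ, so |1/y − (1/7)| < ϵ.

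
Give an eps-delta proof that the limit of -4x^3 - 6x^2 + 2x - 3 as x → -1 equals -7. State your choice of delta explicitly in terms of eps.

Let eps > 0. We want delta > 0 such that 0 < |x + 1| < delta implies |(-4x^3 - 6x^2 + 2x - 3) + 7| < eps.
(-4x^3 - 6x^2 + 2x - 3) + 7 = -4x^3 - 6x^2 + 2x + 4 = (x + 1)(-4x^2 - 2x + 4).
So |(-4x^3 - 6x^2 + 2x - 3) + 7| = |x + 1|·|-4x^2 - 2x + 4|.
Require delta ≤ 2. Then |x + 1| < 2 gives |x| < 3, and by the triangle inequality |-4x^2 - 2x + 4| ≤ 4·3^2 + 2·3 + 4 = 46.
Hence |(-4x^3 - 6x^2 + 2x - 3) + 7| ≤ 46|x + 1| < eps provided |x + 1| < eps/46.
Choosing delta = min(2, eps/46) ensures both conditions, hence |(-4x^3 - 6x^2 + 2x - 3) + 7| < eps.

delta = min(2, eps/46)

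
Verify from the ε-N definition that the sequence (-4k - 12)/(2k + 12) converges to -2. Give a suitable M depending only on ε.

Let ε > 0. For k ≥ 1, |(-4k - 12)/(2k + 12) + 2| = |24|/(2(2k + 12)) = 24/(2(2k + 12)).
Since 2k + 12 ≥ 2k for k ≥ 1, this is ≤ 24/(2·2k) = 6/k.
So |(-4k - 12)/(2k + 12) + 2| < ε whenever k > 6/ε.
Take M = 6/ε. If k > M then |(-4k - 12)/(2k + 12) + 2| ≤ 6/k < ε.

M = 6/ε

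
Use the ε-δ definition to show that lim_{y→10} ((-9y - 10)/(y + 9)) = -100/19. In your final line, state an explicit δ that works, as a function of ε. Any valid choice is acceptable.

Fix ε > 0. We want δ > 0 with 0 < |y − 10| < δ ⇒ |(-9y - 10)/(y + 9) + 100/19| < ε.
Combining over a common denominator, (-9y - 10)/(y + 9) + 100/19 = [(-9y - 10)·19 − (-100)·(y + 9)] / [19·(y + 9)] = -71(y − 10) / (19(y + 9)).
So |(-9y - 10)/(y + 9) + 100/19| = 71|y − 10| / (19·|y + 9|).
Require δ ≤ 19/2, so |y + 9| ≥ |19| − |y − 10| > 19 − 19/2 = 19/2.
Hence |(-9y - 10)/(y + 9) + 100/19| < 71|y − 10|/(19·(19/2)) = (142/361)|y − 10|, which is < ε once |y − 10| < (361/142)ε.
Take δ = min(19/2, (361/142)ε). Then 0 < |y − 10| < δ forces both bounds, so |(-9y - 10)/(y + 9) + 100/19| < ε.

δ = min(19/2, (361/142)ε)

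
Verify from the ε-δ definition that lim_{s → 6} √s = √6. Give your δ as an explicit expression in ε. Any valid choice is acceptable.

δ = min(6, √6·ε)

Fix ε > 0. We want δ > 0 such that 0 < |s − 6| < δ implies |√s − √6| < ε.
Multiplying by the conjugate, |√s − √6| = |s − 6|/(√s + √6).
Restrict δ ≤ 6 so that |s − 6| < 6 forces s > 0, and then √s + √6 > √6.
Hence |√s − √6| < |s − 6|/√6, which is < ε once |s − 6| < √6·ε.
Take δ = min(6, √6·ε). If 0 < |s − 6| < δ then s > 0 and |√s − √6| < |s − 6|/√6 < ε.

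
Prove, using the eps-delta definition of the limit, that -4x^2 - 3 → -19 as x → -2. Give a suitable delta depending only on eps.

delta = min(1, eps/20)

Let eps > 0. We want delta > 0 such that 0 < |x + 2| < delta implies |(-4x^2 - 3) + 19| < eps.
(-4x^2 - 3) + 19 = -4x^2 + 16 = (x + 2)(-4x + 8).
So |(-4x^2 - 3) + 19| = |x + 2|·|-4x + 8|.
Require delta ≤ 1. Then |x + 2| < 1 gives |x| < 3, and by the triangle inequality |-4x + 8| ≤ 4·3 + 8 = 20.
Hence |(-4x^2 - 3) + 19| ≤ 20|x + 2| < eps provided |x + 2| < eps/20.
Take delta = min(1, eps/20). Then 0 < |x + 2| < delta gives both |x + 2| < 1 and |x + 2| < eps/20, so |(-4x^2 - 3) + 19| < eps.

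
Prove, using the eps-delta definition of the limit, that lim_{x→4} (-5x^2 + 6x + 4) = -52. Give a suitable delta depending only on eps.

delta = min(1, eps/39)

Fix eps > 0. We want delta > 0 such that 0 < |x − 4| < delta implies |(-5x^2 + 6x + 4) + 52| < eps.
(-5x^2 + 6x + 4) + 52 = -5x^2 + 6x + 56 = (x − 4)(-5x - 14).
So |(-5x^2 + 6x + 4) + 52| = |x − 4|·|-5x - 14|.
Require delta ≤ 1. Then |x − 4| < 1 gives |x| < 5, and by the triangle inequality |-5x - 14| ≤ 5·5 + 14 = 39.
Hence |(-5x^2 + 6x + 4) + 52| ≤ 39|x − 4| < eps provided |x − 4| < eps/39.
Take delta = min(1, eps/39). Then 0 < |x − 4| < delta gives both |x − 4| < 1 and |x − 4| < eps/39, so |(-5x^2 + 6x + 4) + 52| < eps.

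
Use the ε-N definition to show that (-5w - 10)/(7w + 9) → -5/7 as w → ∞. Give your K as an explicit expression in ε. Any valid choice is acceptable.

Let ε > 0 be given. We seek K > 0 such that w > K implies |(-5w - 10)/(7w + 9) + 5/7| < ε.
(-5w - 10)/(7w + 9) + 5/7 = (7(-5w - 10) − (-5)(7w + 9)) / (7(7w + 9)) = -25/(7(7w + 9)).
For w > 0 we have 7w + 9 > 7w, so |(-5w - 10)/(7w + 9) + 5/7| = 25/(7(7w + 9)) < 25/(7·7w) = (25/49)/w.
Thus |(-5w - 10)/(7w + 9) + 5/7| < ε whenever w > (25/49)/ε.
Take K = (25/49)/ε. If w > K then |(-5w - 10)/(7w + 9) + 5/7| < (25/49)/w < ε.

K = (25/49)/ε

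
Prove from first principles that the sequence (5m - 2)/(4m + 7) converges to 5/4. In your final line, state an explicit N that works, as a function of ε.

Fix ε > 0. For m ≥ 1, |(5m - 2)/(4m + 7) − (5/4)| = |-43|/(4(4m + 7)) = 43/(4(4m + 7)).
Since 4m + 7 ≥ 4m for m ≥ 1, this is ≤ 43/(4·4m) = (43/16)/m.
So |(5m - 2)/(4m + 7) − (5/4)| < ε whenever m > (43/16)/ε.
Take N = (43/16)/ε. If m > N then |(5m - 2)/(4m + 7) − (5/4)| ≤ (43/16)/m < ε.

N = (43/16)/ε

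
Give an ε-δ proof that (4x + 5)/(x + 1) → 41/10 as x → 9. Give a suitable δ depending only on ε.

Let ε > 0. We want δ > 0 with 0 < |x − 9| < δ ⇒ |(4x + 5)/(x + 1) − (41/10)| < ε.
Combining over a common denominator, (4x + 5)/(x + 1) − (41/10) = [(4x + 5)·10 − 41·(x + 1)] / [10·(x + 1)] = -1(x − 9) / (10(x + 1)).
So |(4x + 5)/(x + 1) − (41/10)| = |x − 9| / (10·|x + 1|).
Require δ ≤ 5, so |x + 1| ≥ |10| − |x − 9| > 10 − 5 = 5.
Hence |(4x + 5)/(x + 1) − (41/10)| < |x − 9|/(10·5) = (1/50)|x − 9|, which is < ε once |x − 9| < 50ε.
Take δ = min(5, 50ε). Then 0 < |x − 9| < δ forces both bounds, so |(4x + 5)/(x + 1) − (41/10)| < ε.

δ = min(5, 50ε)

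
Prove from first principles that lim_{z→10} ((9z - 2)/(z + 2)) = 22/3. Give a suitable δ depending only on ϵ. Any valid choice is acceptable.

Let ϵ > 0 be given. We want δ > 0 with 0 < |z − 10| < δ ⇒ |(9z - 2)/(z + 2) − (22/3)| < ϵ.
Combining over a common denominator, (9z - 2)/(z + 2) − (22/3) = [(9z - 2)·12 − 88·(z + 2)] / [12·(z + 2)] = 20(z − 10) / (12(z + 2)).
So |(9z - 2)/(z + 2) − (22/3)| = 20|z − 10| / (12·|z + 2|).
Restrict δ ≤ 6. Then |z − 10| < 6 gives |z + 2| = |(z − 10) + 12| ≥ 12 − 6 = 6.
Hence |(9z - 2)/(z + 2) − (22/3)| < 20|z − 10|/(12·6) = (5/18)|z − 10|, which is < ϵ once |z − 10| < (18/5)ϵ.
Take δ = min(6, (18/5)ϵ). Then 0 < |z − 10| < δ forces both bounds, so |(9z - 2)/(z + 2) − (22/3)| < ϵ.

δ = min(6, (18/5)ϵ)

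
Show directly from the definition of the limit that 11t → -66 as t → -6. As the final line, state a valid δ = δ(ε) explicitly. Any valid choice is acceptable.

δ = ε/11

Suppose ε > 0. We need δ > 0 so that 0 < |t + 6| < δ implies |(11t) + 66| < ε.
Since (11t) + 66 = 11(t + 6), we have |(11t) + 66| = 11|t + 6|.
So 11|t + 6| < ε exactly when |t + 6| < ε/11.
Take δ = ε/11. If 0 < |t + 6| < δ then |(11t) + 66| = 11|t + 6| < 11·(ε/11) = ε.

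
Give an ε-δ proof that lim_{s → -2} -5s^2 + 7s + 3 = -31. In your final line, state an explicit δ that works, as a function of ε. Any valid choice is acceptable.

Let ε > 0. We want δ > 0 such that 0 < |s + 2| < δ implies |(-5s^2 + 7s + 3) + 31| < ε.
(-5s^2 + 7s + 3) + 31 = -5s^2 + 7s + 34 = (s + 2)(-5s + 17).
So |(-5s^2 + 7s + 3) + 31| = |s + 2|·|-5s + 17|.
Assume first that |s + 2| < 1, so |s| < 3. Then |-5s + 17| ≤ 5·3 + 17 = 32.
Hence |(-5s^2 + 7s + 3) + 31| ≤ 32|s + 2| < ε provided |s + 2| < ε/32.
Choosing δ = min(1, ε/32) ensures both conditions, hence |(-5s^2 + 7s + 3) + 31| < ε.

δ = min(1, ε/32)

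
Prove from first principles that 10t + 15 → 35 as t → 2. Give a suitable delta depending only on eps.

delta = eps/10

Fix eps > 0. We need delta > 0 so that 0 < |t − 2| < delta implies |(10t + 15) − 35| < eps.
|(10t + 15) − 35| = |10t - 20| = 10|t − 2|.
Thus it suffices that |t − 2| < eps/10.
Take delta = eps/10. If 0 < |t − 2| < delta then |(10t + 15) − 35| = 10|t − 2| < 10·(eps/10) = eps.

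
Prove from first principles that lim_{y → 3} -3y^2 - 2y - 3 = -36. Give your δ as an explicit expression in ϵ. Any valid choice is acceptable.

Let ϵ > 0. We want δ > 0 such that 0 < |y − 3| < δ implies |(-3y^2 - 2y - 3) + 36| < ϵ.
(-3y^2 - 2y - 3) + 36 = -3y^2 - 2y + 33 = (y − 3)(-3y - 11).
So |(-3y^2 - 2y - 3) + 36| = |y − 3|·|-3y - 11|.
Assume first that |y − 3| < 1, so |y| < 4. Then |-3y - 11| ≤ 3·4 + 11 = 23.
Hence |(-3y^2 - 2y - 3) + 36| ≤ 23|y − 3| < ϵ provided |y − 3| < ϵ/23.
Take δ = min(1, ϵ/23). Then 0 < |y − 3| < δ gives both |y − 3| < 1 and |y − 3| < ϵ/23, so |(-3y^2 - 2y - 3) + 36| < ϵ.

δ = min(1, ϵ/23)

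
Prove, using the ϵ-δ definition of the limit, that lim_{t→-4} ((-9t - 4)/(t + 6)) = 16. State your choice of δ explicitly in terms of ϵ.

δ = min(1, (1/25)ϵ)

Suppose ϵ > 0. We want δ > 0 with 0 < |t + 4| < δ ⇒ |(-9t - 4)/(t + 6) − 16| < ϵ.
Combining over a common denominator, (-9t - 4)/(t + 6) − 16 = [(-9t - 4)·2 − 32·(t + 6)] / [2·(t + 6)] = -50(t + 4) / (2(t + 6)).
So |(-9t - 4)/(t + 6) − 16| = 50|t + 4| / (2·|t + 6|).
Restrict δ ≤ 1. Then |t + 4| < 1 gives |t + 6| = |(t + 4) + 2| ≥ 2 − 1 = 1.
Hence |(-9t - 4)/(t + 6) − 16| < 50|t + 4|/(2·1) = 25|t + 4|, which is < ϵ once |t + 4| < (1/25)ϵ.
Take δ = min(1, (1/25)ϵ). Then 0 < |t + 4| < δ forces both bounds, so |(-9t - 4)/(t + 6) − 16| < ϵ.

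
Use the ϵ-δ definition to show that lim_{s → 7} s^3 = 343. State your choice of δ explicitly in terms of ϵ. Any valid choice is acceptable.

δ = min(2, ϵ/193)

Fix ϵ > 0. We seek δ > 0 with 0 < |s − 7| < δ ⇒ |s^3 − 343| < ϵ.
Factor: s^3 − 343 = (s − 7)(s^2 + 7s + 49), so |s^3 − 343| = |s − 7|·|s^2 + 7s + 49|.
Impose δ ≤ 2 so that |s| < 9; then |s^2 + 7s + 49| ≤ 193.
Hence |s^3 − 343| ≤ 193|s − 7|, which is < ϵ once |s − 7| < ϵ/193.
Take δ = min(2, ϵ/193). If 0 < |s − 7| < δ then both bounds hold and |s^3 − 343| ≤ 193|s − 7| < 193·(ϵ/193) = ϵ.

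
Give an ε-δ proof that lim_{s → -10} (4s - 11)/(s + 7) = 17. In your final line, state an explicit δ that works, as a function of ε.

δ = min(3/2, (3/26)ε)

Fix ε > 0. We want δ > 0 with 0 < |s + 10| < δ ⇒ |(4s - 11)/(s + 7) − 17| < ε.
Combining over a common denominator, (4s - 11)/(s + 7) − 17 = [(4s - 11)·(-3) − (-51)·(s + 7)] / [(-3)·(s + 7)] = 39(s + 10) / ((-3)(s + 7)).
So |(4s - 11)/(s + 7) − 17| = 39|s + 10| / (3·|s + 7|).
Require δ ≤ 3/2, so |s + 7| ≥ |-3| − |s + 10| > 3 − 3/2 = 3/2.
Hence |(4s - 11)/(s + 7) − 17| < 39|s + 10|/(3·(3/2)) = (26/3)|s + 10|, which is < ε once |s + 10| < (3/26)ε.
Take δ = min(3/2, (3/26)ε). Then 0 < |s + 10| < δ forces both bounds, so |(4s - 11)/(s + 7) − 17| < ε.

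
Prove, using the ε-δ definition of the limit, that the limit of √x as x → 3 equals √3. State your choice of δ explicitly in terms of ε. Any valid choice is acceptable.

Let ε > 0 be given. We want δ > 0 such that 0 < |x − 3| < δ implies |√x − √3| < ε.
Multiplying by the conjugate, |√x − √3| = |x − 3|/(√x + √3).
Restrict δ ≤ 3 so that |x − 3| < 3 forces x > 0, and then √x + √3 > √3.
Hence |√x − √3| < |x − 3|/√3, which is < ε once |x − 3| < √3·ε.
Take δ = min(3, √3·ε). If 0 < |x − 3| < δ then x > 0 and |√x − √3| < |x − 3|/√3 < ε.

δ = min(3, √3·ε)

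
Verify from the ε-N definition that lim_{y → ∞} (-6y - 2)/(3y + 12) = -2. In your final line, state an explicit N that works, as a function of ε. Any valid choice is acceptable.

N = (22/3)/ε

Let ε > 0. We seek N > 0 such that y > N implies |(-6y - 2)/(3y + 12) + 2| < ε.
(-6y - 2)/(3y + 12) + 2 = (3(-6y - 2) − (-6)(3y + 12)) / (3(3y + 12)) = 66/(3(3y + 12)).
For y > 0 we have 3y + 12 > 3y, so |(-6y - 2)/(3y + 12) + 2| = 66/(3(3y + 12)) < 66/(3·3y) = (22/3)/y.
Thus |(-6y - 2)/(3y + 12) + 2| < ε whenever y > (22/3)/ε.
Take N = (22/3)/ε. If y > N then |(-6y - 2)/(3y + 12) + 2| < (22/3)/y < ε.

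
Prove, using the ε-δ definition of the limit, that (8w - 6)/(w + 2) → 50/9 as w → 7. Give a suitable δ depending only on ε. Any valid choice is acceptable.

δ = min(9/2, (81/44)ε)

Let ε > 0. We want δ > 0 with 0 < |w − 7| < δ ⇒ |(8w - 6)/(w + 2) − (50/9)| < ε.
Combining over a common denominator, (8w - 6)/(w + 2) − (50/9) = [(8w - 6)·9 − 50·(w + 2)] / [9·(w + 2)] = 22(w − 7) / (9(w + 2)).
So |(8w - 6)/(w + 2) − (50/9)| = 22|w − 7| / (9·|w + 2|).
Require δ ≤ 9/2, so |w + 2| ≥ |9| − |w − 7| > 9 − 9/2 = 9/2.
Hence |(8w - 6)/(w + 2) − (50/9)| < 22|w − 7|/(9·(9/2)) = (44/81)|w − 7|, which is < ε once |w − 7| < (81/44)ε.
Take δ = min(9/2, (81/44)ε). Then 0 < |w − 7| < δ forces both bounds, so |(8w - 6)/(w + 2) − (50/9)| < ε.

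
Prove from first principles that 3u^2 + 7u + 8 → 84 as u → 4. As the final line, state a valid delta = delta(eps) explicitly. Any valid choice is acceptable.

Let eps > 0 be given. We want delta > 0 such that 0 < |u − 4| < delta implies |(3u^2 + 7u + 8) − 84| < eps.
(3u^2 + 7u + 8) − 84 = 3u^2 + 7u - 76 = (u − 4)(3u + 19).
So |(3u^2 + 7u + 8) − 84| = |u − 4|·|3u + 19|.
Require delta ≤ 1. Then |u − 4| < 1 gives |u| < 5, and by the triangle inequality |3u + 19| ≤ 3·5 + 19 = 34.
Hence |(3u^2 + 7u + 8) − 84| ≤ 34|u − 4| < eps provided |u − 4| < eps/34.
Take delta = min(1, eps/34). Then 0 < |u − 4| < delta gives both |u − 4| < 1 and |u − 4| < eps/34, so |(3u^2 + 7u + 8) − 84| < eps.

delta = min(1, eps/34)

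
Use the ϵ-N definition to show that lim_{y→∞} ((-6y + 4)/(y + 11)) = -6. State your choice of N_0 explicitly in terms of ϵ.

N_0 = 70/ϵ

Fix ϵ > 0. We seek N_0 > 0 such that y > N_0 implies |(-6y + 4)/(y + 11) + 6| < ϵ.
(-6y + 4)/(y + 11) + 6 = ((-6y + 4) − (-6)(y + 11)) / ((y + 11)) = 70/((y + 11)).
For y > 0 we have y + 11 > y, so |(-6y + 4)/(y + 11) + 6| = 70/((y + 11)) < 70/(y) = 70/y.
Thus |(-6y + 4)/(y + 11) + 6| < ϵ whenever y > 70/ϵ.
Take N_0 = 70/ϵ. If y > N_0 then |(-6y + 4)/(y + 11) + 6| < 70/y < ϵ.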